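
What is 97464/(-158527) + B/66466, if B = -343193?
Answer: -60883398935/10536655582 ≈ -5.7782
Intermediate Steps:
97464/(-158527) + B/66466 = 97464/(-158527) - 343193/66466 = 97464*(-1/158527) - 343193*1/66466 = -97464/158527 - 343193/66466 = -60883398935/10536655582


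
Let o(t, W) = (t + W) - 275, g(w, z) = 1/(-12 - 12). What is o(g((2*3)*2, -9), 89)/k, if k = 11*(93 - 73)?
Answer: -893/1056 ≈ -0.84564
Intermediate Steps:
g(w, z) = -1/24 (g(w, z) = 1/(-24) = -1/24)
o(t, W) = -275 + W + t (o(t, W) = (W + t) - 275 = -275 + W + t)
k = 220 (k = 11*20 = 220)
o(g((2*3)*2, -9), 89)/k = (-275 + 89 - 1/24)/220 = -4465/24*1/220 = -893/1056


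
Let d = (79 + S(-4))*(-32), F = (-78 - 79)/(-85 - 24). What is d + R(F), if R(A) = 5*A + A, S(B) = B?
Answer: -260658/109 ≈ -2391.4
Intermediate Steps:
F = 157/109 (F = -157/(-109) = -157*(-1/109) = 157/109 ≈ 1.4404)
d = -2400 (d = (79 - 4)*(-32) = 75*(-32) = -2400)
R(A) = 6*A
d + R(F) = -2400 + 6*(157/109) = -2400 + 942/109 = -260658/109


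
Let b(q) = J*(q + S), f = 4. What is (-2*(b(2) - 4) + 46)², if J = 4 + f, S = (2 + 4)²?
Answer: 306916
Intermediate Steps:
S = 36 (S = 6² = 36)
J = 8 (J = 4 + 4 = 8)
b(q) = 288 + 8*q (b(q) = 8*(q + 36) = 8*(36 + q) = 288 + 8*q)
(-2*(b(2) - 4) + 46)² = (-2*((288 + 8*2) - 4) + 46)² = (-2*((288 + 16) - 4) + 46)² = (-2*(304 - 4) + 46)² = (-2*300 + 46)² = (-600 + 46)² = (-554)² = 306916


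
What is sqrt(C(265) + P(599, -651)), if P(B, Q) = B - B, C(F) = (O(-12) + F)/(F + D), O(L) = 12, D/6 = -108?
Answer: I*sqrt(106091)/383 ≈ 0.85043*I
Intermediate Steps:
D = -648 (D = 6*(-108) = -648)
C(F) = (12 + F)/(-648 + F) (C(F) = (12 + F)/(F - 648) = (12 + F)/(-648 + F))
P(B, Q) = 0
sqrt(C(265) + P(599, -651)) = sqrt((12 + 265)/(-648 + 265) + 0) = sqrt(277/(-383) + 0) = sqrt(-1/383*277 + 0) = sqrt(-277/383 + 0) = sqrt(-277/383) = I*sqrt(106091)/383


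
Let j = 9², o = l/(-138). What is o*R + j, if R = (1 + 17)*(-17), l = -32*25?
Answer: -38937/23 ≈ -1692.9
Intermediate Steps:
l = -800
o = 400/69 (o = -800/(-138) = -800*(-1/138) = 400/69 ≈ 5.7971)
j = 81
R = -306 (R = 18*(-17) = -306)
o*R + j = (400/69)*(-306) + 81 = -40800/23 + 81 = -38937/23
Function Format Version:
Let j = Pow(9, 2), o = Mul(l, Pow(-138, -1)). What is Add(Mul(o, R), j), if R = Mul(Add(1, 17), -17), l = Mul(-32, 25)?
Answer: Rational(-38937, 23) ≈ -1692.9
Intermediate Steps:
l = -800
o = Rational(400, 69) (o = Mul(-800, Pow(-138, -1)) = Mul(-800, Rational(-1, 138)) = Rational(400, 69) ≈ 5.7971)
j = 81
R = -306 (R = Mul(18, -17) = -306)
Add(Mul(o, R), j) = Add(Mul(Rational(400, 69), -306), 81) = Add(Rational(-40800, 23), 81) = Rational(-38937, 23)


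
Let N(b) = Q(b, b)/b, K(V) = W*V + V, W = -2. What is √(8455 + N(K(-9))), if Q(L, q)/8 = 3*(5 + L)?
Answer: √76431/3 ≈ 92.154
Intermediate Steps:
Q(L, q) = 120 + 24*L (Q(L, q) = 8*(3*(5 + L)) = 8*(15 + 3*L) = 120 + 24*L)
K(V) = -V (K(V) = -2*V + V = -V)
N(b) = (120 + 24*b)/b
√(8455 + N(K(-9))) = √(8455 + (24 + 120/((-1*(-9))))) = √(8455 + (24 + 120/9)) = √(8455 + (24 + 120*(⅑))) = √(8455 + (24 + 40/3)) = √(8455 + 112/3) = √(25477/3) = √76431/3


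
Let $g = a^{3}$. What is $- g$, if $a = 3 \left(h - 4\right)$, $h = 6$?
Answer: $-216$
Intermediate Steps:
$a = 6$ ($a = 3 \left(6 - 4\right) = 3 \cdot 2 = 6$)
$g = 216$ ($g = 6^{3} = 216$)
$- g = \left(-1\right) 216 = -216$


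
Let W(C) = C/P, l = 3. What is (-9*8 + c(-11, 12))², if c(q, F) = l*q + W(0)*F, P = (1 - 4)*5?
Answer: 11025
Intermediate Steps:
P = -15 (P = -3*5 = -15)
W(C) = -C/15 (W(C) = C/(-15) = C*(-1/15) = -C/15)
c(q, F) = 3*q (c(q, F) = 3*q + (-1/15*0)*F = 3*q + 0*F = 3*q + 0 = 3*q)
(-9*8 + c(-11, 12))² = (-9*8 + 3*(-11))² = (-72 - 33)² = (-105)² = 11025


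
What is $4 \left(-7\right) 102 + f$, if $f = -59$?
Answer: $-2915$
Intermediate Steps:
$4 \left(-7\right) 102 + f = 4 \left(-7\right) 102 - 59 = \left(-28\right) 102 - 59 = -2856 - 59 = -2915$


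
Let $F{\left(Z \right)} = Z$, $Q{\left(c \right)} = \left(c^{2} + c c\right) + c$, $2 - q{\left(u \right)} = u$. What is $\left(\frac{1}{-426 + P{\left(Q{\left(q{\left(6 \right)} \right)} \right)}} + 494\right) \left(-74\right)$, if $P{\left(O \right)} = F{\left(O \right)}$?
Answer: $- \frac{7274607}{199} \approx -36556.0$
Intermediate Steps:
$q{\left(u \right)} = 2 - u$
$Q{\left(c \right)} = c + 2 c^{2}$ ($Q{\left(c \right)} = \left(c^{2} + c^{2}\right) + c = 2 c^{2} + c = c + 2 c^{2}$)
$P{\left(O \right)} = O$
$\left(\frac{1}{-426 + P{\left(Q{\left(q{\left(6 \right)} \right)} \right)}} + 494\right) \left(-74\right) = \left(\frac{1}{-426 + \left(2 - 6\right) \left(1 + 2 \left(2 - 6\right)\right)} + 494\right) \left(-74\right) = \left(\frac{1}{-426 - 4 \left(1 + 2 \left(-4\right)\right)} + 494\right) \left(-74\right) = \left(\frac{1}{-426 - 4 \left(1 - 8\right)} + 494\right) \left(-74\right) = \left(\frac{1}{-426 - -28} + 494\right) \left(-74\right) = \left(\frac{1}{-426 + 28} + 494\right) \left(-74\right) = \left(\frac{1}{-398} + 494\right) \left(-74\right) = \left(- \frac{1}{398} + 494\right) \left(-74\right) = \frac{196611}{398} \left(-74\right) = - \frac{7274607}{199}$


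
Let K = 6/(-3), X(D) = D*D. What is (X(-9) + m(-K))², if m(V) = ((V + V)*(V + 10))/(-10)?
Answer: 145161/25 ≈ 5806.4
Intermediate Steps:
X(D) = D²
K = -2 (K = 6*(-⅓) = -2)
m(V) = -V*(10 + V)/5 (m(V) = ((2*V)*(10 + V))*(-⅒) = (2*V*(10 + V))*(-⅒) = -V*(10 + V)/5)
(X(-9) + m(-K))² = ((-9)² - (-1*(-2))*(10 - 1*(-2))/5)² = (81 - ⅕*2*(10 + 2))² = (81 - ⅕*2*12)² = (81 - 24/5)² = (381/5)² = 145161/25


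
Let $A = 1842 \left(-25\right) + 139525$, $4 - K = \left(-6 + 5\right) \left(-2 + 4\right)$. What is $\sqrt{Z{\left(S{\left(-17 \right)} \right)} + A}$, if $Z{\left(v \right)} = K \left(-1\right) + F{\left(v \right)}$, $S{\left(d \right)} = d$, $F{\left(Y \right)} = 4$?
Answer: $\sqrt{93473} \approx 305.73$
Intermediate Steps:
$K = 6$ ($K = 4 - \left(-6 + 5\right) \left(-2 + 4\right) = 4 - \left(-1\right) 2 = 4 - -2 = 4 + 2 = 6$)
$Z{\left(v \right)} = -2$ ($Z{\left(v \right)} = 6 \left(-1\right) + 4 = -6 + 4 = -2$)
$A = 93475$ ($A = -46050 + 139525 = 93475$)
$\sqrt{Z{\left(S{\left(-17 \right)} \right)} + A} = \sqrt{-2 + 93475} = \sqrt{93473}$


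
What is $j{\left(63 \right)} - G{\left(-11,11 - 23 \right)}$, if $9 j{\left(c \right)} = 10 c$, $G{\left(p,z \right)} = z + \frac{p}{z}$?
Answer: $\frac{973}{12} \approx 81.083$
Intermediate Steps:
$j{\left(c \right)} = \frac{10 c}{9}$
$j{\left(63 \right)} - G{\left(-11,11 - 23 \right)} = \frac{10}{9} \cdot 63 - \left(\left(11 - 23\right) - \frac{11}{11 - 23}\right) = 70 - \left(-12 - \frac{11}{-12}\right) = 70 - \left(-12 - - \frac{11}{12}\right) = 70 - \left(-12 + \frac{11}{12}\right) = 70 - - \frac{133}{12} = 70 + \frac{133}{12} = \frac{973}{12}$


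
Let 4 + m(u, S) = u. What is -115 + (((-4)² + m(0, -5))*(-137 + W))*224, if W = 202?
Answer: 174605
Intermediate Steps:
m(u, S) = -4 + u
-115 + (((-4)² + m(0, -5))*(-137 + W))*224 = -115 + (((-4)² + (-4 + 0))*(-137 + 202))*224 = -115 + ((16 - 4)*65)*224 = -115 + (12*65)*224 = -115 + 780*224 = -115 + 174720 = 174605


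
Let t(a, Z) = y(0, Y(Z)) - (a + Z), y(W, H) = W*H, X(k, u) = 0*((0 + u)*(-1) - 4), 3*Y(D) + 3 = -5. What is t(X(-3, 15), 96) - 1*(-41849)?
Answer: 41753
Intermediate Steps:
Y(D) = -8/3 (Y(D) = -1 + (1/3)*(-5) = -1 - 5/3 = -8/3)
X(k, u) = 0 (X(k, u) = 0*(u*(-1) - 4) = 0*(-u - 4) = 0*(-4 - u) = 0)
y(W, H) = H*W
t(a, Z) = -Z - a (t(a, Z) = -8/3*0 - (a + Z) = 0 - (Z + a) = 0 + (-Z - a) = -Z - a)
t(X(-3, 15), 96) - 1*(-41849) = (-1*96 - 1*0) - 1*(-41849) = (-96 + 0) + 41849 = -96 + 41849 = 41753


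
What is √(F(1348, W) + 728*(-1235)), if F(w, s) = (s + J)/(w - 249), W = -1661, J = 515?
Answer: I*√1085910982534/1099 ≈ 948.2*I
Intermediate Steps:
F(w, s) = (515 + s)/(-249 + w) (F(w, s) = (s + 515)/(w - 249) = (515 + s)/(-249 + w))
√(F(1348, W) + 728*(-1235)) = √((515 - 1661)/(-249 + 1348) + 728*(-1235)) = √(-1146/1099 - 899080) = √(-988090066/1099) = I*√1085910982534/1099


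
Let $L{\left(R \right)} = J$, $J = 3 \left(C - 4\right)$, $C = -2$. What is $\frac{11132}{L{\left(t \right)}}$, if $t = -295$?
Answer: $- \frac{5566}{9} \approx -618.44$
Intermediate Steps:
$J = -18$ ($J = 3 \left(-2 - 4\right) = 3 \left(-6\right) = -18$)
$L{\left(R \right)} = -18$
$\frac{11132}{L{\left(t \right)}} = \frac{11132}{-18} = 11132 \left(- \frac{1}{18}\right) = - \frac{5566}{9}$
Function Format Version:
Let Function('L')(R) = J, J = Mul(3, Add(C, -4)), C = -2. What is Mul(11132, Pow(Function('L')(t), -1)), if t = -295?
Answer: Rational(-5566, 9) ≈ -618.44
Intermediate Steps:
J = -18 (J = Mul(3, Add(-2, -4)) = Mul(3, -6) = -18)
Function('L')(R) = -18
Mul(11132, Pow(Function('L')(t), -1)) = Mul(11132, Pow(-18, -1)) = Mul(11132, Rational(-1, 18)) = Rational(-5566, 9)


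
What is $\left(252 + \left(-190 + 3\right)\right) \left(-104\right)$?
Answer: $-6760$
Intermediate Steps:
$\left(252 + \left(-190 + 3\right)\right) \left(-104\right) = \left(252 - 187\right) \left(-104\right) = 65 \left(-104\right) = -6760$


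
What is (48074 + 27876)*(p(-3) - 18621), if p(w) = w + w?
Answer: -1414720650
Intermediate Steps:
p(w) = 2*w
(48074 + 27876)*(p(-3) - 18621) = (48074 + 27876)*(2*(-3) - 18621) = 75950*(-6 - 18621) = 75950*(-18627) = -1414720650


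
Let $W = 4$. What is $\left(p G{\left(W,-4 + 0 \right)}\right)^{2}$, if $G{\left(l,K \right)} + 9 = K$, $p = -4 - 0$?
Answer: $2704$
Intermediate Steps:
$p = -4$ ($p = -4 + 0 = -4$)
$G{\left(l,K \right)} = -9 + K$
$\left(p G{\left(W,-4 + 0 \right)}\right)^{2} = \left(- 4 \left(-9 + \left(-4 + 0\right)\right)\right)^{2} = \left(- 4 \left(-9 - 4\right)\right)^{2} = \left(\left(-4\right) \left(-13\right)\right)^{2} = 52^{2} = 2704$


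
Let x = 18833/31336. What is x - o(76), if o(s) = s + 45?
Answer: -3772823/31336 ≈ -120.40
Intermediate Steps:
o(s) = 45 + s
x = 18833/31336 (x = 18833*(1/31336) = 18833/31336 ≈ 0.60100)
x - o(76) = 18833/31336 - (45 + 76) = 18833/31336 - 1*121 = 18833/31336 - 121 = -3772823/31336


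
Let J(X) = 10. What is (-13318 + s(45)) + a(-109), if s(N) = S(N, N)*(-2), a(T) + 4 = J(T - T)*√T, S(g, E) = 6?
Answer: -13334 + 10*I*√109 ≈ -13334.0 + 104.4*I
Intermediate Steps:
a(T) = -4 + 10*√T
s(N) = -12 (s(N) = 6*(-2) = -12)
(-13318 + s(45)) + a(-109) = (-13318 - 12) + (-4 + 10*√(-109)) = -13330 + (-4 + 10*(I*√109)) = -13330 + (-4 + 10*I*√109) = -13334 + 10*I*√109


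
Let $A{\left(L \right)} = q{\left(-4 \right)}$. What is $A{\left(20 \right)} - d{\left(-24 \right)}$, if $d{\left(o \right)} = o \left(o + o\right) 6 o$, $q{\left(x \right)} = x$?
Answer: $165884$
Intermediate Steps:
$A{\left(L \right)} = -4$
$d{\left(o \right)} = 12 o^{3}$ ($d{\left(o \right)} = o 2 o 6 o = 2 o^{2} \cdot 6 o = 12 o^{2} o = 12 o^{3}$)
$A{\left(20 \right)} - d{\left(-24 \right)} = -4 - 12 \left(-24\right)^{3} = -4 - 12 \left(-13824\right) = -4 - -165888 = -4 + 165888 = 165884$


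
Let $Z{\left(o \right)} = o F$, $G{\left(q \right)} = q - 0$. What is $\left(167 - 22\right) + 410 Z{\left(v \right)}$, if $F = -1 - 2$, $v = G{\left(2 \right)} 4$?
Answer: $-9695$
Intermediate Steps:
$G{\left(q \right)} = q$ ($G{\left(q \right)} = q + 0 = q$)
$v = 8$ ($v = 2 \cdot 4 = 8$)
$F = -3$ ($F = -1 - 2 = -3$)
$Z{\left(o \right)} = - 3 o$ ($Z{\left(o \right)} = o \left(-3\right) = - 3 o$)
$\left(167 - 22\right) + 410 Z{\left(v \right)} = \left(167 - 22\right) + 410 \left(\left(-3\right) 8\right) = 145 + 410 \left(-24\right) = 145 - 9840 = -9695$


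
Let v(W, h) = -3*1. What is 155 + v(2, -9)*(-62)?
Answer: 341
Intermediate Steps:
v(W, h) = -3
155 + v(2, -9)*(-62) = 155 - 3*(-62) = 155 + 186 = 341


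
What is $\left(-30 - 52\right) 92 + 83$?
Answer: $-7461$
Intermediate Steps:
$\left(-30 - 52\right) 92 + 83 = \left(-82\right) 92 + 83 = -7544 + 83 = -7461$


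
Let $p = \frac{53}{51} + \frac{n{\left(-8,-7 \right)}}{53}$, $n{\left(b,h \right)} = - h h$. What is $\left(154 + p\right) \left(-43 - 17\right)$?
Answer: $- \frac{8331440}{901} \approx -9246.9$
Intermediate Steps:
$n{\left(b,h \right)} = - h^{2}$
$p = \frac{310}{2703}$ ($p = \frac{53}{51} + \frac{\left(-1\right) \left(-7\right)^{2}}{53} = 53 \cdot \frac{1}{51} + \left(-1\right) 49 \cdot \frac{1}{53} = \frac{53}{51} - \frac{49}{53} = \frac{310}{2703} \approx 0.11469$)
$\left(154 + p\right) \left(-43 - 17\right) = \left(154 + \frac{310}{2703}\right) \left(-43 - 17\right) = \frac{416572 \left(-43 - 17\right)}{2703} = \frac{416572}{2703} \left(-60\right) = - \frac{8331440}{901}$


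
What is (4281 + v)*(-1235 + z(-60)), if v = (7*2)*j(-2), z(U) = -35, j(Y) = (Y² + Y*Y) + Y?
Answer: -5543550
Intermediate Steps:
j(Y) = Y + 2*Y² (j(Y) = (Y² + Y²) + Y = 2*Y² + Y = Y + 2*Y²)
v = 84 (v = (7*2)*(-2*(1 + 2*(-2))) = 14*(-2*(1 - 4)) = 14*(-2*(-3)) = 14*6 = 84)
(4281 + v)*(-1235 + z(-60)) = (4281 + 84)*(-1235 - 35) = 4365*(-1270) = -5543550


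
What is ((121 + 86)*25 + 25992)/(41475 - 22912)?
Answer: 31167/18563 ≈ 1.6790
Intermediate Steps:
((121 + 86)*25 + 25992)/(41475 - 22912) = (207*25 + 25992)/18563 = (5175 + 25992)*(1/18563) = 31167*(1/18563) = 31167/18563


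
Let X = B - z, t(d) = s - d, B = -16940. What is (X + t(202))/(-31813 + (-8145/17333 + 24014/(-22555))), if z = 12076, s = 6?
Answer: 2855077286945/3109439789433 ≈ 0.91820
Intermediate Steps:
t(d) = 6 - d
X = -29016 (X = -16940 - 1*12076 = -16940 - 12076 = -29016)
(X + t(202))/(-31813 + (-8145/17333 + 24014/(-22555))) = (-29016 + (6 - 1*202))/(-31813 + (-8145/17333 + 24014/(-22555))) = (-29016 + (6 - 202))/(-31813 + (-8145*1/17333 + 24014*(-1/22555))) = (-29016 - 196)/(-31813 + (-8145/17333 - 24014/22555)) = -29212/(-31813 - 599945137/390945815) = -29212/(-12437759157732/390945815) = -29212*(-390945815/12437759157732) = 2855077286945/3109439789433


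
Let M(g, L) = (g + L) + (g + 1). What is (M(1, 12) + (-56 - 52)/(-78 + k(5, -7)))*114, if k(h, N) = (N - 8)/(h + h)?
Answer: 98838/53 ≈ 1864.9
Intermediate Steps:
k(h, N) = (-8 + N)/(2*h) (k(h, N) = (-8 + N)/((2*h)) = (-8 + N)*(1/(2*h)) = (-8 + N)/(2*h))
M(g, L) = 1 + L + 2*g (M(g, L) = (L + g) + (1 + g) = 1 + L + 2*g)
(M(1, 12) + (-56 - 52)/(-78 + k(5, -7)))*114 = ((1 + 12 + 2*1) + (-56 - 52)/(-78 + (½)*(-8 - 7)/5))*114 = ((1 + 12 + 2) - 108/(-78 + (½)*(⅕)*(-15)))*114 = (15 - 108/(-78 - 3/2))*114 = (15 - 108/(-159/2))*114 = (15 - 108*(-2/159))*114 = (15 + 72/53)*114 = (867/53)*114 = 98838/53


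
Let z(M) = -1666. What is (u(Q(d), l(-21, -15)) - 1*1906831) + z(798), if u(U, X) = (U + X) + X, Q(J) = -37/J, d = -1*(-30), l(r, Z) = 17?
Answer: -57253927/30 ≈ -1.9085e+6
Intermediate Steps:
d = 30
u(U, X) = U + 2*X
(u(Q(d), l(-21, -15)) - 1*1906831) + z(798) = ((-37/30 + 2*17) - 1*1906831) - 1666 = ((-37*1/30 + 34) - 1906831) - 1666 = ((-37/30 + 34) - 1906831) - 1666 = (983/30 - 1906831) - 1666 = -57203947/30 - 1666 = -57253927/30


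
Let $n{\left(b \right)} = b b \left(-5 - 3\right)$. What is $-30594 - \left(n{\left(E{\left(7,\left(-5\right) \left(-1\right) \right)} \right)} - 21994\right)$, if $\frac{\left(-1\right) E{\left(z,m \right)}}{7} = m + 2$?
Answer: $10608$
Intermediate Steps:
$E{\left(z,m \right)} = -14 - 7 m$ ($E{\left(z,m \right)} = - 7 \left(m + 2\right) = - 7 \left(2 + m\right) = -14 - 7 m$)
$n{\left(b \right)} = - 8 b^{2}$ ($n{\left(b \right)} = b^{2} \left(-8\right) = - 8 b^{2}$)
$-30594 - \left(n{\left(E{\left(7,\left(-5\right) \left(-1\right) \right)} \right)} - 21994\right) = -30594 - \left(- 8 \left(-14 - 7 \left(\left(-5\right) \left(-1\right)\right)\right)^{2} - 21994\right) = -30594 - \left(- 8 \left(-14 - 35\right)^{2} - 21994\right) = -30594 - \left(- 8 \left(-49\right)^{2} - 21994\right) = -30594 - \left(\left(-8\right) 2401 - 21994\right) = -30594 - \left(-19208 - 21994\right) = -30594 - -41202 = -30594 + 41202 = 10608$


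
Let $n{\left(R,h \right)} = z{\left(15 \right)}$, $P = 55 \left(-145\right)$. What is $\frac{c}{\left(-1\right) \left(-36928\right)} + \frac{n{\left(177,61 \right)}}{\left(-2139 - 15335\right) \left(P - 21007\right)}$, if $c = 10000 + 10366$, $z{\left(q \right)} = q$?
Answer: $\frac{1289247978901}{2337687656288} \approx 0.55151$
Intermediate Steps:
$P = -7975$
$n{\left(R,h \right)} = 15$
$c = 20366$
$\frac{c}{\left(-1\right) \left(-36928\right)} + \frac{n{\left(177,61 \right)}}{\left(-2139 - 15335\right) \left(P - 21007\right)} = \frac{20366}{\left(-1\right) \left(-36928\right)} + \frac{15}{\left(-2139 - 15335\right) \left(-7975 - 21007\right)} = \frac{20366}{36928} + \frac{15}{\left(-17474\right) \left(-28982\right)} = 20366 \cdot \frac{1}{36928} + \frac{15}{506431468} = \frac{10183}{18464} + 15 \cdot \frac{1}{506431468} = \frac{10183}{18464} + \frac{15}{506431468} = \frac{1289247978901}{2337687656288}$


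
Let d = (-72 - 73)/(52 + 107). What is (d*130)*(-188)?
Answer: 3543800/159 ≈ 22288.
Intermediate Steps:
d = -145/159 ≈ -0.91195
(d*130)*(-188) = -145/159*130*(-188) = -18850/159*(-188) = 3543800/159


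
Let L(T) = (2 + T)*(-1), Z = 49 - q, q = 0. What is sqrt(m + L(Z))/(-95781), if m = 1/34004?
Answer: -I*sqrt(14742459703)/1628468562 ≈ -7.456e-5*I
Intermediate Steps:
Z = 49 (Z = 49 - 1*0 = 49 + 0 = 49)
m = 1/34004 ≈ 2.9408e-5
L(T) = -2 - T
sqrt(m + L(Z))/(-95781) = sqrt(1/34004 + (-2 - 1*49))/(-95781) = sqrt(1/34004 + (-2 - 49))*(-1/95781) = sqrt(1/34004 - 51)*(-1/95781) = sqrt(-1734203/34004)*(-1/95781) = (I*sqrt(14742459703)/17002)*(-1/95781) = -I*sqrt(14742459703)/1628468562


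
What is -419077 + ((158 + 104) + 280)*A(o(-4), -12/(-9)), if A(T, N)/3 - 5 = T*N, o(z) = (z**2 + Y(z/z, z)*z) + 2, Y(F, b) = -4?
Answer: -337235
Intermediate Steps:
o(z) = 2 + z**2 - 4*z (o(z) = (z**2 - 4*z) + 2 = 2 + z**2 - 4*z)
A(T, N) = 15 + 3*N*T (A(T, N) = 15 + 3*(T*N) = 15 + 3*(N*T) = 15 + 3*N*T)
-419077 + ((158 + 104) + 280)*A(o(-4), -12/(-9)) = -419077 + ((158 + 104) + 280)*(15 + 3*(-12/(-9))*(2 + (-4)**2 - 4*(-4))) = -419077 + (262 + 280)*(15 + 3*(-12*(-1/9))*(2 + 16 + 16)) = -419077 + 542*(15 + 3*(4/3)*34) = -419077 + 542*(15 + 136) = -419077 + 542*151 = -419077 + 81842 = -337235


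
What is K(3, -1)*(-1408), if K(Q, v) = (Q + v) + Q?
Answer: -7040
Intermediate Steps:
K(Q, v) = v + 2*Q
K(3, -1)*(-1408) = (-1 + 2*3)*(-1408) = (-1 + 6)*(-1408) = 5*(-1408) = -7040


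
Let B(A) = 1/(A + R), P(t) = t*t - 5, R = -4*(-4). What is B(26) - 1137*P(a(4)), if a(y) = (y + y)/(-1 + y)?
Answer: -100813/42 ≈ -2400.3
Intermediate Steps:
a(y) = 2*y/(-1 + y) (a(y) = (2*y)/(-1 + y) = 2*y/(-1 + y))
R = 16
P(t) = -5 + t**2 (P(t) = t**2 - 5 = -5 + t**2)
B(A) = 1/(16 + A) (B(A) = 1/(A + 16) = 1/(16 + A))
B(26) - 1137*P(a(4)) = 1/(16 + 26) - 1137*(-5 + (2*4/(-1 + 4))**2) = 1/42 - 1137*(-5 + (2*4/3)**2) = 1/42 - 1137*(-5 + (2*4*(1/3))**2) = 1/42 - 1137*(-5 + (8/3)**2) = 1/42 - 1137*(-5 + 64/9) = 1/42 - 1137*19/9 = 1/42 - 7201/3 = -100813/42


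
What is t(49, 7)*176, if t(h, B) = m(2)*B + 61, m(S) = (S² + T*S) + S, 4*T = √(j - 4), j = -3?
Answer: 18128 + 616*I*√7 ≈ 18128.0 + 1629.8*I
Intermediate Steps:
T = I*√7/4 (T = √(-3 - 4)/4 = √(-7)/4 = (I*√7)/4 = I*√7/4 ≈ 0.66144*I)
m(S) = S + S² + I*S*√7/4 (m(S) = (S² + (I*√7/4)*S) + S = (S² + I*S*√7/4) + S = S + S² + I*S*√7/4)
t(h, B) = 61 + B*(6 + I*√7/2) (t(h, B) = ((¼)*2*(4 + 4*2 + I*√7))*B + 61 = ((¼)*2*(4 + 8 + I*√7))*B + 61 = ((¼)*2*(12 + I*√7))*B + 61 = (6 + I*√7/2)*B + 61 = B*(6 + I*√7/2) + 61 = 61 + B*(6 + I*√7/2))
t(49, 7)*176 = (61 + (½)*7*(12 + I*√7))*176 = (61 + (42 + 7*I*√7/2))*176 = (103 + 7*I*√7/2)*176 = 18128 + 616*I*√7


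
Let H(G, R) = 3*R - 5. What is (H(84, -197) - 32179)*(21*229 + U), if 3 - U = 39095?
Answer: 1123625325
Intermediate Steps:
U = -39092 (U = 3 - 1*39095 = 3 - 39095 = -39092)
H(G, R) = -5 + 3*R
(H(84, -197) - 32179)*(21*229 + U) = ((-5 + 3*(-197)) - 32179)*(21*229 - 39092) = ((-5 - 591) - 32179)*(4809 - 39092) = (-596 - 32179)*(-34283) = -32775*(-34283) = 1123625325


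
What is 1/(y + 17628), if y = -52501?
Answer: -1/34873 ≈ -2.8675e-5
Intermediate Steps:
1/(y + 17628) = 1/(-52501 + 17628) = 1/(-34873) = -1/34873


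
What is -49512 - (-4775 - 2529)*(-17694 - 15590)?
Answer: -243155848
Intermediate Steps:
-49512 - (-4775 - 2529)*(-17694 - 15590) = -49512 - (-7304)*(-33284) = -49512 - 1*243106336 = -49512 - 243106336 = -243155848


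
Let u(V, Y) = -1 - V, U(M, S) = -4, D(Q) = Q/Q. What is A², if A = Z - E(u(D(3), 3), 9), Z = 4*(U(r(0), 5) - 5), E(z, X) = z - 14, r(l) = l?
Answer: 400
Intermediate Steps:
D(Q) = 1
E(z, X) = -14 + z
Z = -36 (Z = 4*(-4 - 5) = 4*(-9) = -36)
A = -20 (A = -36 - (-14 + (-1 - 1*1)) = -36 - (-14 + (-1 - 1)) = -36 - (-14 - 2) = -36 - 1*(-16) = -36 + 16 = -20)
A² = (-20)² = 400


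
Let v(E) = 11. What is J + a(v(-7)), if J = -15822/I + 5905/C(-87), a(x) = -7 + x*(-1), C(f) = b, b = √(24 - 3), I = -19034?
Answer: -163395/9517 + 5905*√21/21 ≈ 1271.4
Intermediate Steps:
b = √21 ≈ 4.5826
C(f) = √21
a(x) = -7 - x
J = 7911/9517 + 5905*√21/21 (J = -15822/(-19034) + 5905/(√21) = -15822*(-1/19034) + 5905*(√21/21) = 7911/9517 + 5905*√21/21 ≈ 1289.4)
J + a(v(-7)) = (7911/9517 + 5905*√21/21) + (-7 - 1*11) = (7911/9517 + 5905*√21/21) + (-7 - 11) = (7911/9517 + 5905*√21/21) - 18 = -163395/9517 + 5905*√21/21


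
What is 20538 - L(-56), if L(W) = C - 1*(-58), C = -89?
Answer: 20569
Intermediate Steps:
L(W) = -31 (L(W) = -89 - 1*(-58) = -89 + 58 = -31)
20538 - L(-56) = 20538 - 1*(-31) = 20538 + 31 = 20569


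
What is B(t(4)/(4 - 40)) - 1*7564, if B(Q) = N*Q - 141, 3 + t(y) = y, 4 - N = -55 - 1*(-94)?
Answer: -277345/36 ≈ -7704.0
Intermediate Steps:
N = -35 (N = 4 - (-55 - 1*(-94)) = 4 - (-55 + 94) = 4 - 1*39 = 4 - 39 = -35)
t(y) = -3 + y
B(Q) = -141 - 35*Q (B(Q) = -35*Q - 141 = -141 - 35*Q)
B(t(4)/(4 - 40)) - 1*7564 = (-141 - 35*(-3 + 4)/(4 - 40)) - 1*7564 = (-141 - 35/(-36)) - 7564 = (-141 - 35*(-1)/36) - 7564 = (-141 - 35*(-1/36)) - 7564 = (-141 + 35/36) - 7564 = -5041/36 - 7564 = -277345/36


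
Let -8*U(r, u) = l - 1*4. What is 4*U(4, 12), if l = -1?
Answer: 5/2 ≈ 2.5000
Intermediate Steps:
U(r, u) = 5/8 (U(r, u) = -(-1 - 1*4)/8 = -(-1 - 4)/8 = -⅛*(-5) = 5/8)
4*U(4, 12) = 4*(5/8) = 5/2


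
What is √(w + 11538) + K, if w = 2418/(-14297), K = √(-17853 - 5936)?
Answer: 4*√175266141/493 + I*√23789 ≈ 107.41 + 154.24*I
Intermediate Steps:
K = I*√23789 (K = √(-23789) = I*√23789 ≈ 154.24*I)
w = -2418/14297 (w = 2418*(-1/14297) = -2418/14297 ≈ -0.16913)
√(w + 11538) + K = √(-2418/14297 + 11538) + I*√23789 = √(164956368/14297) + I*√23789 = 4*√175266141/493 + I*√23789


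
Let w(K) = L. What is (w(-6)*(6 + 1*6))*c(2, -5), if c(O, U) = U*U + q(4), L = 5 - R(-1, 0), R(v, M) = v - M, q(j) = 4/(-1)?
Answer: 1512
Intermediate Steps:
q(j) = -4 (q(j) = 4*(-1) = -4)
L = 6 (L = 5 - (-1 - 1*0) = 5 - (-1 + 0) = 5 - 1*(-1) = 5 + 1 = 6)
w(K) = 6
c(O, U) = -4 + U² (c(O, U) = U*U - 4 = U² - 4 = -4 + U²)
(w(-6)*(6 + 1*6))*c(2, -5) = (6*(6 + 1*6))*(-4 + (-5)²) = (6*(6 + 6))*(-4 + 25) = (6*12)*21 = 72*21 = 1512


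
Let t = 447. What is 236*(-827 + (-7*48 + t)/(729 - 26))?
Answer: -3707560/19 ≈ -1.9513e+5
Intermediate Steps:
236*(-827 + (-7*48 + t)/(729 - 26)) = 236*(-827 + (-7*48 + 447)/(729 - 26)) = 236*(-827 + (-336 + 447)/703) = 236*(-827 + 111*(1/703)) = 236*(-827 + 3/19) = 236*(-15710/19) = -3707560/19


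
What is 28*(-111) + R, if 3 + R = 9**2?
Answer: -3030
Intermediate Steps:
R = 78 (R = -3 + 9**2 = -3 + 81 = 78)
28*(-111) + R = 28*(-111) + 78 = -3108 + 78 = -3030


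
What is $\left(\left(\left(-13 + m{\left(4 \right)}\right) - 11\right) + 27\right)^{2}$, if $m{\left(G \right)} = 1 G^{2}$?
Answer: $361$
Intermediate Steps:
$m{\left(G \right)} = G^{2}$
$\left(\left(\left(-13 + m{\left(4 \right)}\right) - 11\right) + 27\right)^{2} = \left(\left(\left(-13 + 4^{2}\right) - 11\right) + 27\right)^{2} = \left(\left(\left(-13 + 16\right) - 11\right) + 27\right)^{2} = \left(\left(3 - 11\right) + 27\right)^{2} = \left(-8 + 27\right)^{2} = 19^{2} = 361$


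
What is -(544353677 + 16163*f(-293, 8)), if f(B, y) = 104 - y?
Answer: -545905325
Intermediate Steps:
-(544353677 + 16163*f(-293, 8)) = -(546034629 - 129304) = -16163/(1/((104 - 8) + 33679)) = -16163/(1/(96 + 33679)) = -16163/(1/33775) = -16163/1/33775 = -16163*33775 = -545905325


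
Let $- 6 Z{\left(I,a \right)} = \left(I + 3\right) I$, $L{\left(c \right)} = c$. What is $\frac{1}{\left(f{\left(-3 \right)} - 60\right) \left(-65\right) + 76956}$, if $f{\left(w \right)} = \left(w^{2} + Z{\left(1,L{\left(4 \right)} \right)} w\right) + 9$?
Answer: $\frac{1}{79556} \approx 1.257 \cdot 10^{-5}$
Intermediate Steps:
$Z{\left(I,a \right)} = - \frac{I \left(3 + I\right)}{6}$ ($Z{\left(I,a \right)} = - \frac{\left(I + 3\right) I}{6} = - \frac{\left(3 + I\right) I}{6} = - \frac{I \left(3 + I\right)}{6}$)
$f{\left(w \right)} = 9 + w^{2} - \frac{2 w}{3}$ ($f{\left(w \right)} = \left(w^{2} + \left(- \frac{1}{6}\right) 1 \left(3 + 1\right) w\right) + 9 = \left(w^{2} + \left(- \frac{1}{6}\right) 1 \cdot 4 w\right) + 9 = \left(w^{2} - \frac{2 w}{3}\right) + 9 = 9 + w^{2} - \frac{2 w}{3}$)
$\frac{1}{\left(f{\left(-3 \right)} - 60\right) \left(-65\right) + 76956} = \frac{1}{\left(\left(9 + \left(-3\right)^{2} - -2\right) - 60\right) \left(-65\right) + 76956} = \frac{1}{\left(\left(9 + 9 + 2\right) - 60\right) \left(-65\right) + 76956} = \frac{1}{\left(20 - 60\right) \left(-65\right) + 76956} = \frac{1}{\left(-40\right) \left(-65\right) + 76956} = \frac{1}{2600 + 76956} = \frac{1}{79556}$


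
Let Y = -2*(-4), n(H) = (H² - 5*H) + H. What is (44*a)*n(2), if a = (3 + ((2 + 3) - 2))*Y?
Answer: -8448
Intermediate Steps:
n(H) = H² - 4*H
Y = 8
a = 48 (a = (3 + ((2 + 3) - 2))*8 = (3 + (5 - 2))*8 = (3 + 3)*8 = 6*8 = 48)
(44*a)*n(2) = (44*48)*(2*(-4 + 2)) = 2112*(2*(-2)) = 2112*(-4) = -8448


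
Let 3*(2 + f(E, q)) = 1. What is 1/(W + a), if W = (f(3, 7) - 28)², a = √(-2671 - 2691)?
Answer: 71289/63176563 - 81*I*√5362/63176563 ≈ 0.0011284 - 9.3884e-5*I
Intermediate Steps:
a = I*√5362 (a = √(-5362) = I*√5362 ≈ 73.226*I)
f(E, q) = -5/3 (f(E, q) = -2 + (⅓)*1 = -2 + ⅓ = -5/3)
W = 7921/9 (W = (-5/3 - 28)² = (-89/3)² = 7921/9 ≈ 880.11)
1/(W + a) = 1/(7921/9 + I*√5362)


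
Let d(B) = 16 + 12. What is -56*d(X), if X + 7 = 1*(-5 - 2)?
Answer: -1568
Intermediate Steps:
X = -14 (X = -7 + 1*(-5 - 2) = -7 + 1*(-7) = -7 - 7 = -14)
d(B) = 28
-56*d(X) = -56*28 = -1568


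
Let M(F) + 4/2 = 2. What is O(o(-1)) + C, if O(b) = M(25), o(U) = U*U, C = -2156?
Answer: -2156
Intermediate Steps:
M(F) = 0 (M(F) = -2 + 2 = 0)
o(U) = U²
O(b) = 0
O(o(-1)) + C = 0 - 2156 = -2156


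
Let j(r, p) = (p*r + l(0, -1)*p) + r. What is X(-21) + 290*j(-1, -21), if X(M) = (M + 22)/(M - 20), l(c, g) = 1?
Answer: -11891/41 ≈ -290.02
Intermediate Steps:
X(M) = (22 + M)/(-20 + M)
j(r, p) = p + r + p*r (j(r, p) = (p*r + 1*p) + r = (p*r + p) + r = (p + p*r) + r = p + r + p*r)
X(-21) + 290*j(-1, -21) = (22 - 21)/(-20 - 21) + 290*(-21 - 1 - 21*(-1)) = 1/(-41) + 290*(-21 - 1 + 21) = -1/41*1 + 290*(-1) = -1/41 - 290 = -11891/41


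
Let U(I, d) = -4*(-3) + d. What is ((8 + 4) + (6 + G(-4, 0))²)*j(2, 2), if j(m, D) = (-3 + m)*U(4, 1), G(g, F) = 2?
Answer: -988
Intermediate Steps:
U(I, d) = 12 + d
j(m, D) = -39 + 13*m (j(m, D) = (-3 + m)*(12 + 1) = (-3 + m)*13 = -39 + 13*m)
((8 + 4) + (6 + G(-4, 0))²)*j(2, 2) = ((8 + 4) + (6 + 2)²)*(-39 + 13*2) = (12 + 8²)*(-39 + 26) = (12 + 64)*(-13) = 76*(-13) = -988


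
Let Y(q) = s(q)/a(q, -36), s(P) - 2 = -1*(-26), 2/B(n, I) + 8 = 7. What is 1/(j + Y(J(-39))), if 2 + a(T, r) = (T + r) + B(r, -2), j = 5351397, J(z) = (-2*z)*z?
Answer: 1541/8246502763 ≈ 1.8687e-7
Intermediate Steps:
J(z) = -2*z²
B(n, I) = -2 (B(n, I) = 2/(-8 + 7) = 2/(-1) = 2*(-1) = -2)
s(P) = 28 (s(P) = 2 - 1*(-26) = 2 + 26 = 28)
a(T, r) = -4 + T + r (a(T, r) = -2 + ((T + r) - 2) = -2 + (-2 + T + r) = -4 + T + r)
Y(q) = 28/(-40 + q) (Y(q) = 28/(-4 + q - 36) = 28/(-40 + q))
1/(j + Y(J(-39))) = 1/(5351397 + 28/(-40 - 2*(-39)²)) = 1/(5351397 + 28/(-40 - 2*1521)) = 1/(5351397 + 28/(-40 - 3042)) = 1/(5351397 + 28/(-3082)) = 1/(5351397 + 28*(-1/3082)) = 1/(5351397 - 14/1541) = 1/(8246502763/1541) = 1541/8246502763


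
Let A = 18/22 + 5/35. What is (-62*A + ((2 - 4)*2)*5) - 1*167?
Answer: -18987/77 ≈ -246.58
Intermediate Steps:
A = 74/77 (A = 18*(1/22) + 5*(1/35) = 9/11 + ⅐ = 74/77 ≈ 0.96104)
(-62*A + ((2 - 4)*2)*5) - 1*167 = (-62*74/77 + ((2 - 4)*2)*5) - 1*167 = (-4588/77 - 2*2*5) - 167 = (-4588/77 - 4*5) - 167 = (-4588/77 - 20) - 167 = -6128/77 - 167 = -18987/77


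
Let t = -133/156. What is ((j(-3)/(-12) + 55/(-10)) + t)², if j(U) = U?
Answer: 56644/1521 ≈ 37.241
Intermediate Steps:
t = -133/156 (t = -133*1/156 = -133/156 ≈ -0.85256)
((j(-3)/(-12) + 55/(-10)) + t)² = ((-3/(-12) + 55/(-10)) - 133/156)² = ((-3*(-1/12) + 55*(-⅒)) - 133/156)² = ((¼ - 11/2) - 133/156)² = (-21/4 - 133/156)² = (-238/39)² = 56644/1521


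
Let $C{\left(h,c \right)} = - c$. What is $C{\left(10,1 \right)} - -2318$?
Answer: $2317$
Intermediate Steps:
$C{\left(10,1 \right)} - -2318 = \left(-1\right) 1 - -2318 = -1 + 2318 = 2317$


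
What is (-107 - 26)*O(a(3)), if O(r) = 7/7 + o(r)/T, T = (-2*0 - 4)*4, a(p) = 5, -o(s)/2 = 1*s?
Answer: -1729/8 ≈ -216.13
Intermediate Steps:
o(s) = -2*s
T = -16 (T = (0 - 4)*4 = -4*4 = -16)
O(r) = 1 + r/8 (O(r) = 7/7 - 2*r/(-16) = 7*(⅐) - 2*r*(-1/16) = 1 + r/8)
(-107 - 26)*O(a(3)) = (-107 - 26)*(1 + (⅛)*5) = -133*(1 + 5/8) = -133*13/8 = -1729/8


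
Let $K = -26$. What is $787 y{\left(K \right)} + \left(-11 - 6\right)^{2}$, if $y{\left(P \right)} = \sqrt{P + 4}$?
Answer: $289 + 787 i \sqrt{22} \approx 289.0 + 3691.4 i$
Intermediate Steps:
$y{\left(P \right)} = \sqrt{4 + P}$
$787 y{\left(K \right)} + \left(-11 - 6\right)^{2} = 787 \sqrt{4 - 26} + \left(-11 - 6\right)^{2} = 787 \sqrt{-22} + \left(-17\right)^{2} = 787 i \sqrt{22} + 289 = 289 + 787 i \sqrt{22}$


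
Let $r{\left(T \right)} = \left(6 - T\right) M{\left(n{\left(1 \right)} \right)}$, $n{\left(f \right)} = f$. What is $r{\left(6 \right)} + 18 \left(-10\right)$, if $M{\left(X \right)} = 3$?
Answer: $-180$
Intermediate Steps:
$r{\left(T \right)} = 18 - 3 T$ ($r{\left(T \right)} = \left(6 - T\right) 3 = 18 - 3 T$)
$r{\left(6 \right)} + 18 \left(-10\right) = \left(18 - 18\right) + 18 \left(-10\right) = \left(18 - 18\right) - 180 = 0 - 180 = -180$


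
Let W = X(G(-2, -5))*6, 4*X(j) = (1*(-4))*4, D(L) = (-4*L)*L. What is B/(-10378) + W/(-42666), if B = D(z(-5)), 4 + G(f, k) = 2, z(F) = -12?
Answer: 2068724/36898979 ≈ 0.056065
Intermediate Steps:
G(f, k) = -2 (G(f, k) = -4 + 2 = -2)
D(L) = -4*L²
X(j) = -4 (X(j) = ((1*(-4))*4)/4 = (-4*4)/4 = (¼)*(-16) = -4)
W = -24 (W = -4*6 = -24)
B = -576 (B = -4*(-12)² = -4*144 = -576)
B/(-10378) + W/(-42666) = -576/(-10378) - 24/(-42666) = -576*(-1/10378) - 24*(-1/42666) = 288/5189 + 4/7111 = 2068724/36898979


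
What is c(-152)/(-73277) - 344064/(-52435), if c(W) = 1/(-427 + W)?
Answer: 14597735156947/2224679827605 ≈ 6.5617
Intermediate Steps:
c(-152)/(-73277) - 344064/(-52435) = 1/(-427 - 152*(-73277)) - 344064/(-52435) = -1/73277/(-579) - 344064*(-1/52435) = -1/579*(-1/73277) + 344064/52435 = 1/42427383 + 344064/52435 = 14597735156947/2224679827605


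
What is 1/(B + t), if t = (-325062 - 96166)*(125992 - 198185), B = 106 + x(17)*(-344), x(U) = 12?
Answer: 1/30409708982 ≈ 3.2884e-11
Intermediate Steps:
B = -4022 (B = 106 + 12*(-344) = 106 - 4128 = -4022)
t = 30409713004 (t = -421228*(-72193) = 30409713004)
1/(B + t) = 1/(-4022 + 30409713004) = 1/30409708982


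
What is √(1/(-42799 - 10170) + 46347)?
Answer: √2653805535602/7567 ≈ 215.28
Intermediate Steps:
√(1/(-42799 - 10170) + 46347) = √(1/(-52969) + 46347) = √(-1/52969 + 46347) = √(2454954242/52969) = √2653805535602/7567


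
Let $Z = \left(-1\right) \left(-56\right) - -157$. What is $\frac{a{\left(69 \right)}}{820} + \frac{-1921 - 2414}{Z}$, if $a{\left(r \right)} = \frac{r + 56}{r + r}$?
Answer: $- \frac{32701465}{1606872} \approx -20.351$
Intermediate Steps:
$Z = 213$ ($Z = 56 + 157 = 213$)
$a{\left(r \right)} = \frac{56 + r}{2 r}$
$\frac{a{\left(69 \right)}}{820} + \frac{-1921 - 2414}{Z} = \frac{\frac{1}{2} \cdot \frac{1}{69} \left(56 + 69\right)}{820} + \frac{-1921 - 2414}{213} = \frac{1}{2} \cdot \frac{1}{69} \cdot 125 \cdot \frac{1}{820} - \frac{1445}{71} = \frac{125}{138} \cdot \frac{1}{820} - \frac{1445}{71} = \frac{25}{22632} - \frac{1445}{71} = - \frac{32701465}{1606872}$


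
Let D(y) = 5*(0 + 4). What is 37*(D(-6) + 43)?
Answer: 2331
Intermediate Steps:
D(y) = 20 (D(y) = 5*4 = 20)
37*(D(-6) + 43) = 37*(20 + 43) = 37*63 = 2331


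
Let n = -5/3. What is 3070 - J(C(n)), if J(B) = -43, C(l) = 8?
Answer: 3113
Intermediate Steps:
n = -5/3 (n = -5*⅓ = -5/3 ≈ -1.6667)
3070 - J(C(n)) = 3070 - 1*(-43) = 3070 + 43 = 3113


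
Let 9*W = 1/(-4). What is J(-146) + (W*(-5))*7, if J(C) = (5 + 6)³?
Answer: 47951/36 ≈ 1332.0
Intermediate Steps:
W = -1/36 (W = (⅑)/(-4) = (⅑)*(-¼) = -1/36 ≈ -0.027778)
J(C) = 1331 (J(C) = 11³ = 1331)
J(-146) + (W*(-5))*7 = 1331 - 1/36*(-5)*7 = 1331 + (5/36)*7 = 1331 + 35/36 = 47951/36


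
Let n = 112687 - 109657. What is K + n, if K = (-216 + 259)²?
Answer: 4879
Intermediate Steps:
n = 3030
K = 1849 (K = 43² = 1849)
K + n = 1849 + 3030 = 4879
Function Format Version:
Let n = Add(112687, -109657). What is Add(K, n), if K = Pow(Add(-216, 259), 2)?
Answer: 4879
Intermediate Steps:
n = 3030
K = 1849 (K = Pow(43, 2) = 1849)
Add(K, n) = Add(1849, 3030) = 4879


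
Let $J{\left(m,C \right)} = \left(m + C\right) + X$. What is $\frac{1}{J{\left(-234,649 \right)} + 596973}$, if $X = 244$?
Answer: $\frac{1}{597632} \approx 1.6733 \cdot 10^{-6}$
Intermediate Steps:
$J{\left(m,C \right)} = 244 + C + m$ ($J{\left(m,C \right)} = \left(m + C\right) + 244 = \left(C + m\right) + 244 = 244 + C + m$)
$\frac{1}{J{\left(-234,649 \right)} + 596973} = \frac{1}{\left(244 + 649 - 234\right) + 596973} = \frac{1}{659 + 596973} = \frac{1}{597632}$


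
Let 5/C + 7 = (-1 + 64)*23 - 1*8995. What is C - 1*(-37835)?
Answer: 285767750/7553 ≈ 37835.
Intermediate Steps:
C = -5/7553 (C = 5/(-7 + ((-1 + 64)*23 - 1*8995)) = 5/(-7 + (63*23 - 8995)) = 5/(-7 + (1449 - 8995)) = 5/(-7 - 7546) = 5/(-7553) = 5*(-1/7553) = -5/7553 ≈ -0.00066199)
C - 1*(-37835) = -5/7553 - 1*(-37835) = -5/7553 + 37835 = 285767750/7553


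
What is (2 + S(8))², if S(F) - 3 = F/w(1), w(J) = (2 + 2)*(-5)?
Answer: 529/25 ≈ 21.160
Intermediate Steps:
w(J) = -20 (w(J) = 4*(-5) = -20)
S(F) = 3 - F/20 (S(F) = 3 + F/(-20) = 3 + F*(-1/20) = 3 - F/20)
(2 + S(8))² = (2 + (3 - 1/20*8))² = (2 + (3 - ⅖))² = (2 + 13/5)² = (23/5)² = 529/25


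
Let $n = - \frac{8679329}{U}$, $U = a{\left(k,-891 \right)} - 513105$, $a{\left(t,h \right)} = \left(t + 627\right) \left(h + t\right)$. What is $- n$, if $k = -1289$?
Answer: $\frac{8679329}{930055} \approx 9.3321$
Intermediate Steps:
$a{\left(t,h \right)} = \left(627 + t\right) \left(h + t\right)$
$U = 930055$ ($U = \left(\left(-1289\right)^{2} + 627 \left(-891\right) + 627 \left(-1289\right) - -1148499\right) - 513105 = \left(1661521 - 558657 - 808203 + 1148499\right) - 513105 = 1443160 - 513105 = 930055$)
$n = - \frac{8679329}{930055} \approx -9.3321$
$- n = \left(-1\right) \left(- \frac{8679329}{930055}\right) = \frac{8679329}{930055}$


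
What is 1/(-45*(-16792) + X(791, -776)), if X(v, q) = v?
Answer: 1/756431 ≈ 1.3220e-6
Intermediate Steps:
1/(-45*(-16792) + X(791, -776)) = 1/(-45*(-16792) + 791) = 1/(755640 + 791) = 1/756431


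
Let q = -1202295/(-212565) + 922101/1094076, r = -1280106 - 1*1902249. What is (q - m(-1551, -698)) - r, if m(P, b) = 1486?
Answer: 16438924678354141/5168050332 ≈ 3.1809e+6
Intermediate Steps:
r = -3182355 (r = -1280106 - 1902249 = -3182355)
q = 33586855633/5168050332 (q = -1202295*(-1/212565) + 922101*(1/1094076) = 80153/14171 + 307367/364692 = 33586855633/5168050332 ≈ 6.4989)
(q - m(-1551, -698)) - r = (33586855633/5168050332 - 1*1486) - 1*(-3182355) = (33586855633/5168050332 - 1486) + 3182355 = -7646135937719/5168050332 + 3182355 = 16438924678354141/5168050332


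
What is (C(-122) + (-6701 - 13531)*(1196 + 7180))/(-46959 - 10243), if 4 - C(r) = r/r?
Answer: 169463229/57202 ≈ 2962.5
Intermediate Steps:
C(r) = 3 (C(r) = 4 - r/r = 4 - 1*1 = 4 - 1 = 3)
(C(-122) + (-6701 - 13531)*(1196 + 7180))/(-46959 - 10243) = (3 + (-6701 - 13531)*(1196 + 7180))/(-46959 - 10243) = (3 - 20232*8376)/(-57202) = (3 - 169463232)*(-1/57202) = -169463229*(-1/57202) = 169463229/57202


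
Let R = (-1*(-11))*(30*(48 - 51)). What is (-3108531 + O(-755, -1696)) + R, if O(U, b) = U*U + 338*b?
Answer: -3112744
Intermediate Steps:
O(U, b) = U² + 338*b
R = -990 (R = 11*(30*(-3)) = 11*(-90) = -990)
(-3108531 + O(-755, -1696)) + R = (-3108531 + ((-755)² + 338*(-1696))) - 990 = (-3108531 + (570025 - 573248)) - 990 = (-3108531 - 3223) - 990 = -3111754 - 990 = -3112744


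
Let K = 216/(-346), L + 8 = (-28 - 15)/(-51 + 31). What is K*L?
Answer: 3159/865 ≈ 3.6520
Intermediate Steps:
L = -117/20 (L = -8 + (-28 - 15)/(-51 + 31) = -8 - 43/(-20) = -8 - 43*(-1/20) = -8 + 43/20 = -117/20 ≈ -5.8500)
K = -108/173 (K = 216*(-1/346) = -108/173 ≈ -0.62428)
K*L = -108/173*(-117/20) = 3159/865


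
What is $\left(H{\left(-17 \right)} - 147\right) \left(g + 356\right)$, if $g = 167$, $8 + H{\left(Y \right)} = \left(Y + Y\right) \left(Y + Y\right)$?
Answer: $523523$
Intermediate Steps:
$H{\left(Y \right)} = -8 + 4 Y^{2}$ ($H{\left(Y \right)} = -8 + \left(Y + Y\right) \left(Y + Y\right) = -8 + 2 Y 2 Y = -8 + 4 Y^{2}$)
$\left(H{\left(-17 \right)} - 147\right) \left(g + 356\right) = \left(\left(-8 + 4 \left(-17\right)^{2}\right) - 147\right) \left(167 + 356\right) = \left(\left(-8 + 4 \cdot 289\right) - 147\right) 523 = \left(\left(-8 + 1156\right) - 147\right) 523 = \left(1148 - 147\right) 523 = 1001 \cdot 523 = 523523$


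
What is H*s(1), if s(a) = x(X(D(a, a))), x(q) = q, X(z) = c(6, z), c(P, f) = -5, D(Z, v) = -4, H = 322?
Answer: -1610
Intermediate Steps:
X(z) = -5
s(a) = -5
H*s(1) = 322*(-5) = -1610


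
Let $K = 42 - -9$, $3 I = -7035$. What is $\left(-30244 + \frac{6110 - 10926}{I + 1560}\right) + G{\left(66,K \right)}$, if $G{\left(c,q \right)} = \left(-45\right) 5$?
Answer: $- \frac{23913349}{785} \approx -30463.0$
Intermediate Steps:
$I = -2345$ ($I = \frac{1}{3} \left(-7035\right) = -2345$)
$K = 51$ ($K = 42 + 9 = 51$)
$G{\left(c,q \right)} = -225$
$\left(-30244 + \frac{6110 - 10926}{I + 1560}\right) + G{\left(66,K \right)} = \left(-30244 + \frac{6110 - 10926}{-2345 + 1560}\right) - 225 = \left(-30244 - \frac{4816}{-785}\right) - 225 = \left(-30244 - - \frac{4816}{785}\right) - 225 = \left(-30244 + \frac{4816}{785}\right) - 225 = - \frac{23736724}{785} - 225 = - \frac{23913349}{785}$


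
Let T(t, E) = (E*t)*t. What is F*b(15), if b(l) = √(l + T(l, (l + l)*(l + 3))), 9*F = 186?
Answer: 62*√121515/3 ≈ 7204.2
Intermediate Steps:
F = 62/3 (F = (⅑)*186 = 62/3 ≈ 20.667)
T(t, E) = E*t²
b(l) = √(l + 2*l³*(3 + l)) (b(l) = √(l + ((l + l)*(l + 3))*l²) = √(l + ((2*l)*(3 + l))*l²) = √(l + (2*l*(3 + l))*l²) = √(l + 2*l³*(3 + l)))
F*b(15) = 62*√(15*(1 + 2*15²*(3 + 15)))/3 = 62*√(15*(1 + 2*225*18))/3 = 62*√(15*(1 + 8100))/3 = 62*√(15*8101)/3 = 62*√121515/3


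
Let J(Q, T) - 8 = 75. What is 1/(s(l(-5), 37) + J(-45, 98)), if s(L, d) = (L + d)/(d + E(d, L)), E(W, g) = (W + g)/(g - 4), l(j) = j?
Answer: 301/25271 ≈ 0.011911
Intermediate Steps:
J(Q, T) = 83 (J(Q, T) = 8 + 75 = 83)
E(W, g) = (W + g)/(-4 + g)
s(L, d) = (L + d)/(d + (L + d)/(-4 + L)) (s(L, d) = (L + d)/(d + (d + L)/(-4 + L)) = (L + d)/(d + (L + d)/(-4 + L)))
1/(s(l(-5), 37) + J(-45, 98)) = 1/((-4 - 5)*(-5 + 37)/(-5 + 37 + 37*(-4 - 5)) + 83) = 1/(-9*32/(-5 + 37 + 37*(-9)) + 83) = 1/(-9*32/(-5 + 37 - 333) + 83) = 1/(-9*32/(-301) + 83) = 1/(-1/301*(-9)*32 + 83) = 1/(288/301 + 83) = 1/(25271/301) = 301/25271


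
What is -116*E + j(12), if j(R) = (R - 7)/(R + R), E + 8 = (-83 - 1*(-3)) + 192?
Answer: -289531/24 ≈ -12064.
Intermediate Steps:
E = 104 (E = -8 + ((-83 - 1*(-3)) + 192) = -8 + ((-83 + 3) + 192) = -8 + (-80 + 192) = -8 + 112 = 104)
j(R) = (-7 + R)/(2*R) (j(R) = (-7 + R)/((2*R)) = (-7 + R)*(1/(2*R)) = (-7 + R)/(2*R))
-116*E + j(12) = -116*104 + (1/2)*(-7 + 12)/12 = -12064 + (1/2)*(1/12)*5 = -12064 + 5/24 = -289531/24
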